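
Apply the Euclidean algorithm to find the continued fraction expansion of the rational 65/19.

Run the Euclidean algorithm on 65 and 19; the successive quotients are the partial quotients a_0, a_1, ... (each step inverts the fractional part left over by the previous one):
  65 = 3*19 + 8, so a_0 = 3.
  19 = 2*8 + 3, so a_1 = 2.
  8 = 2*3 + 2, so a_2 = 2.
  3 = 1*2 + 1, so a_3 = 1.
  2 = 2*1 + 0, so a_4 = 2.
The remainder reaches 0 after 5 divisions, so the expansion has 5 partial quotients, read off in order.

[3; 2, 2, 1, 2]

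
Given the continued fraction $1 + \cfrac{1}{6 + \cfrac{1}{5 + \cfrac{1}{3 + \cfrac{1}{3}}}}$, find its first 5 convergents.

Using the convergent recurrence p_i = a_i*p_{i-1} + p_{i-2}, q_i = a_i*q_{i-1} + q_{i-2} with p_{-2}=0, p_{-1}=1, q_{-2}=1, q_{-1}=0:
  i=0: a_0=1, p_0 = 1*1 + 0 = 1, q_0 = 1*0 + 1 = 1.
  i=1: a_1=6, p_1 = 6*1 + 1 = 7, q_1 = 6*1 + 0 = 6.
  i=2: a_2=5, p_2 = 5*7 + 1 = 36, q_2 = 5*6 + 1 = 31.
  i=3: a_3=3, p_3 = 3*36 + 7 = 115, q_3 = 3*31 + 6 = 99.
  i=4: a_4=3, p_4 = 3*115 + 36 = 381, q_4 = 3*99 + 31 = 328.

1/1, 7/6, 36/31, 115/99, 381/328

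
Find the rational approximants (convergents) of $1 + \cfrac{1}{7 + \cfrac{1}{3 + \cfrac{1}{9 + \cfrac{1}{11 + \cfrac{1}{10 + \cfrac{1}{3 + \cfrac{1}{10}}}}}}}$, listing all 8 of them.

1/1, 8/7, 25/22, 233/205, 2588/2277, 26113/22975, 80927/71202, 835383/734995

Using the convergent recurrence p_i = a_i*p_{i-1} + p_{i-2}, q_i = a_i*q_{i-1} + q_{i-2} with p_{-2}=0, p_{-1}=1, q_{-2}=1, q_{-1}=0:
  i=0: a_0=1, p_0 = 1*1 + 0 = 1, q_0 = 1*0 + 1 = 1.
  i=1: a_1=7, p_1 = 7*1 + 1 = 8, q_1 = 7*1 + 0 = 7.
  i=2: a_2=3, p_2 = 3*8 + 1 = 25, q_2 = 3*7 + 1 = 22.
  i=3: a_3=9, p_3 = 9*25 + 8 = 233, q_3 = 9*22 + 7 = 205.
  i=4: a_4=11, p_4 = 11*233 + 25 = 2588, q_4 = 11*205 + 22 = 2277.
  i=5: a_5=10, p_5 = 10*2588 + 233 = 26113, q_5 = 10*2277 + 205 = 22975.
  i=6: a_6=3, p_6 = 3*26113 + 2588 = 80927, q_6 = 3*22975 + 2277 = 71202.
  i=7: a_7=10, p_7 = 10*80927 + 26113 = 835383, q_7 = 10*71202 + 22975 = 734995.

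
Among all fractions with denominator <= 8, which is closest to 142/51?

Expand x = 142/51 as a continued fraction with the Euclidean algorithm:
  142 = 2*51 + 40, so a_0 = 2.
  51 = 1*40 + 11, so a_1 = 1.
  40 = 3*11 + 7, so a_2 = 3.
  11 = 1*7 + 4, so a_3 = 1.
  7 = 1*4 + 3, so a_4 = 1.
  4 = 1*3 + 1, so a_5 = 1.
  3 = 3*1 + 0, so a_6 = 3.
so x = [2; 1, 3, 1, 1, 1, 3].
Convergents (p_i = a_i*p_{i-1} + p_{i-2}, q_i = a_i*q_{i-1} + q_{i-2} with p_{-2}=0, p_{-1}=1, q_{-2}=1, q_{-1}=0), until the denominator exceeds 8:
  i=0: a_0=2, p_0 = 2*1 + 0 = 2, q_0 = 2*0 + 1 = 1.
  i=1: a_1=1, p_1 = 1*2 + 1 = 3, q_1 = 1*1 + 0 = 1.
  i=2: a_2=3, p_2 = 3*3 + 2 = 11, q_2 = 3*1 + 1 = 4.
  i=3: a_3=1, p_3 = 1*11 + 3 = 14, q_3 = 1*4 + 1 = 5.
  i=4: a_4=1, p_4 = 1*14 + 11 = 25, q_4 = 1*5 + 4 = 9.
q_4 = 9 > 8, so the last convergent with denominator <= 8 is p_3/q_3 = 14/5.
The closest fraction with denominator <= 8 is either p_3/q_3 or the intermediate fraction (k*p_3 + p_2)/(k*q_3 + q_2) with the largest k >= 1 whose denominator stays <= 8; these approach x as k grows, and every other convergent or intermediate fraction in range is farther away.
Largest k: floor((8 - q_2)/q_3) = floor((8 - 4)/5) = 0.
Since k = 0, no intermediate fraction beyond p_3/q_3 has denominator <= 8, so the convergent 14/5 is the closest (its error is |142*5 - 14*51|/(51*5) = 4/255).

14/5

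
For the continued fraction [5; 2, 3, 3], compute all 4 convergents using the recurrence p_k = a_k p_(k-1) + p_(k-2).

Using the convergent recurrence p_i = a_i*p_{i-1} + p_{i-2}, q_i = a_i*q_{i-1} + q_{i-2} with p_{-2}=0, p_{-1}=1, q_{-2}=1, q_{-1}=0:
  i=0: a_0=5, p_0 = 5*1 + 0 = 5, q_0 = 5*0 + 1 = 1.
  i=1: a_1=2, p_1 = 2*5 + 1 = 11, q_1 = 2*1 + 0 = 2.
  i=2: a_2=3, p_2 = 3*11 + 5 = 38, q_2 = 3*2 + 1 = 7.
  i=3: a_3=3, p_3 = 3*38 + 11 = 125, q_3 = 3*7 + 2 = 23.

5/1, 11/2, 38/7, 125/23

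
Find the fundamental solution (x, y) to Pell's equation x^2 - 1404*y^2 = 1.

First expand sqrt(1404) as a continued fraction. With x_i = (sqrt(1404) + m_i)/d_i and (m_0, d_0) = (0, 1): a_0 = floor(sqrt(1404)) = 37, since 37^2 = 1369 <= 1404 < 1444 = 38^2.
Iterate m_{i+1} = d_i*a_i - m_i, d_{i+1} = (1404 - m_{i+1}^2)/d_i, a_{i+1} = floor((a_0 + m_{i+1})/d_{i+1}):
  m_1 = 1*37 - 0 = 37, d_1 = (1404 - 37^2)/1 = 35/1 = 35, a_1 = floor((37 + 37)/35) = 2.
  m_2 = 35*2 - 37 = 33, d_2 = (1404 - 33^2)/35 = 315/35 = 9, a_2 = floor((37 + 33)/9) = 7.
  m_3 = 9*7 - 33 = 30, d_3 = (1404 - 30^2)/9 = 504/9 = 56, a_3 = floor((37 + 30)/56) = 1.
  m_4 = 56*1 - 30 = 26, d_4 = (1404 - 26^2)/56 = 728/56 = 13, a_4 = floor((37 + 26)/13) = 4.
  m_5 = 13*4 - 26 = 26, d_5 = (1404 - 26^2)/13 = 728/13 = 56, a_5 = floor((37 + 26)/56) = 1.
  m_6 = 56*1 - 26 = 30, d_6 = (1404 - 30^2)/56 = 504/56 = 9, a_6 = floor((37 + 30)/9) = 7.
  m_7 = 9*7 - 30 = 33, d_7 = (1404 - 33^2)/9 = 315/9 = 35, a_7 = floor((37 + 33)/35) = 2.
  m_8 = 35*2 - 33 = 37, d_8 = (1404 - 37^2)/35 = 35/35 = 1, a_8 = floor((37 + 37)/1) = 74.
  m_9 = 1*74 - 37 = 37, d_9 = (1404 - 37^2)/1 = 35/1 = 35: (m_9, d_9) = (m_1, d_1) = (37, 35), so from here the quotients repeat a_1, ..., a_8; the period length is 8.
So sqrt(1404) = [37; (2, 7, 1, 4, 1, 7, 2, 74)] with period length k = 8.
k is even, so the fundamental solution of x^2 - 1404y^2 = 1 is (p_{k-1}, q_{k-1}) = (p_7, q_7); compute convergents through index 7.
Convergents (p_i = a_i*p_{i-1} + p_{i-2}, q_i = a_i*q_{i-1} + q_{i-2} with p_{-2}=0, p_{-1}=1, q_{-2}=1, q_{-1}=0):
  i=0: a_0=37, p_0 = 37*1 + 0 = 37, q_0 = 37*0 + 1 = 1.
  i=1: a_1=2, p_1 = 2*37 + 1 = 75, q_1 = 2*1 + 0 = 2.
  i=2: a_2=7, p_2 = 7*75 + 37 = 562, q_2 = 7*2 + 1 = 15.
  i=3: a_3=1, p_3 = 1*562 + 75 = 637, q_3 = 1*15 + 2 = 17.
  i=4: a_4=4, p_4 = 4*637 + 562 = 3110, q_4 = 4*17 + 15 = 83.
  i=5: a_5=1, p_5 = 1*3110 + 637 = 3747, q_5 = 1*83 + 17 = 100.
  i=6: a_6=7, p_6 = 7*3747 + 3110 = 29339, q_6 = 7*100 + 83 = 783.
  i=7: a_7=2, p_7 = 2*29339 + 3747 = 62425, q_7 = 2*783 + 100 = 1666.
Check: 62425^2 - 1404*1666^2 = 3896880625 - 3896880624 = 1, so (x, y) = (62425, 1666) solves the equation, and by the theorem it is the least positive solution.

(x, y) = (62425, 1666)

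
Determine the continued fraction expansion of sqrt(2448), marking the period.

[49; (2, 10, 2, 98)]

Write x_i = (sqrt(2448) + m_i)/d_i with (m_0, d_0) = (0, 1). a_0 = floor(sqrt(2448)) = 49, since 49^2 = 2401 <= 2448 < 2500 = 50^2.
Iterate m_{i+1} = d_i*a_i - m_i, d_{i+1} = (2448 - m_{i+1}^2)/d_i, a_{i+1} = floor((a_0 + m_{i+1})/d_{i+1}):
  m_1 = 1*49 - 0 = 49, d_1 = (2448 - 49^2)/1 = 47/1 = 47, a_1 = floor((49 + 49)/47) = 2.
  m_2 = 47*2 - 49 = 45, d_2 = (2448 - 45^2)/47 = 423/47 = 9, a_2 = floor((49 + 45)/9) = 10.
  m_3 = 9*10 - 45 = 45, d_3 = (2448 - 45^2)/9 = 423/9 = 47, a_3 = floor((49 + 45)/47) = 2.
  m_4 = 47*2 - 45 = 49, d_4 = (2448 - 49^2)/47 = 47/47 = 1, a_4 = floor((49 + 49)/1) = 98.
  m_5 = 1*98 - 49 = 49, d_5 = (2448 - 49^2)/1 = 47/1 = 47: (m_5, d_5) = (m_1, d_1) = (49, 47), so from here the quotients repeat a_1, ..., a_4; the period length is 4.
Hence the expansion of sqrt(2448) is a_0 = 49 followed by the repeating block 2, 10, 2, 98 (period 4).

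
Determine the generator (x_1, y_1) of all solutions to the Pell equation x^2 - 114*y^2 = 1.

First expand sqrt(114) as a continued fraction. With x_i = (sqrt(114) + m_i)/d_i and (m_0, d_0) = (0, 1): a_0 = floor(sqrt(114)) = 10, since 10^2 = 100 <= 114 < 121 = 11^2.
Iterate m_{i+1} = d_i*a_i - m_i, d_{i+1} = (114 - m_{i+1}^2)/d_i, a_{i+1} = floor((a_0 + m_{i+1})/d_{i+1}):
  m_1 = 1*10 - 0 = 10, d_1 = (114 - 10^2)/1 = 14/1 = 14, a_1 = floor((10 + 10)/14) = 1.
  m_2 = 14*1 - 10 = 4, d_2 = (114 - 4^2)/14 = 98/14 = 7, a_2 = floor((10 + 4)/7) = 2.
  m_3 = 7*2 - 4 = 10, d_3 = (114 - 10^2)/7 = 14/7 = 2, a_3 = floor((10 + 10)/2) = 10.
  m_4 = 2*10 - 10 = 10, d_4 = (114 - 10^2)/2 = 14/2 = 7, a_4 = floor((10 + 10)/7) = 2.
  m_5 = 7*2 - 10 = 4, d_5 = (114 - 4^2)/7 = 98/7 = 14, a_5 = floor((10 + 4)/14) = 1.
  m_6 = 14*1 - 4 = 10, d_6 = (114 - 10^2)/14 = 14/14 = 1, a_6 = floor((10 + 10)/1) = 20.
  m_7 = 1*20 - 10 = 10, d_7 = (114 - 10^2)/1 = 14/1 = 14: (m_7, d_7) = (m_1, d_1) = (10, 14), so from here the quotients repeat a_1, ..., a_6; the period length is 6.
So sqrt(114) = [10; (1, 2, 10, 2, 1, 20)] with period length k = 6.
k is even, so the fundamental solution of x^2 - 114y^2 = 1 is (p_{k-1}, q_{k-1}) = (p_5, q_5); compute convergents through index 5.
Convergents (p_i = a_i*p_{i-1} + p_{i-2}, q_i = a_i*q_{i-1} + q_{i-2} with p_{-2}=0, p_{-1}=1, q_{-2}=1, q_{-1}=0):
  i=0: a_0=10, p_0 = 10*1 + 0 = 10, q_0 = 10*0 + 1 = 1.
  i=1: a_1=1, p_1 = 1*10 + 1 = 11, q_1 = 1*1 + 0 = 1.
  i=2: a_2=2, p_2 = 2*11 + 10 = 32, q_2 = 2*1 + 1 = 3.
  i=3: a_3=10, p_3 = 10*32 + 11 = 331, q_3 = 10*3 + 1 = 31.
  i=4: a_4=2, p_4 = 2*331 + 32 = 694, q_4 = 2*31 + 3 = 65.
  i=5: a_5=1, p_5 = 1*694 + 331 = 1025, q_5 = 1*65 + 31 = 96.
Check: 1025^2 - 114*96^2 = 1050625 - 1050624 = 1, so (x, y) = (1025, 96) solves the equation, and by the theorem it is the least positive solution.

(x, y) = (1025, 96)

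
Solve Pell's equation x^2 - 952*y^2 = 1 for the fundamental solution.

First expand sqrt(952) as a continued fraction. With x_i = (sqrt(952) + m_i)/d_i and (m_0, d_0) = (0, 1): a_0 = floor(sqrt(952)) = 30, since 30^2 = 900 <= 952 < 961 = 31^2.
Iterate m_{i+1} = d_i*a_i - m_i, d_{i+1} = (952 - m_{i+1}^2)/d_i, a_{i+1} = floor((a_0 + m_{i+1})/d_{i+1}):
  m_1 = 1*30 - 0 = 30, d_1 = (952 - 30^2)/1 = 52/1 = 52, a_1 = floor((30 + 30)/52) = 1.
  m_2 = 52*1 - 30 = 22, d_2 = (952 - 22^2)/52 = 468/52 = 9, a_2 = floor((30 + 22)/9) = 5.
  m_3 = 9*5 - 22 = 23, d_3 = (952 - 23^2)/9 = 423/9 = 47, a_3 = floor((30 + 23)/47) = 1.
  m_4 = 47*1 - 23 = 24, d_4 = (952 - 24^2)/47 = 376/47 = 8, a_4 = floor((30 + 24)/8) = 6.
  m_5 = 8*6 - 24 = 24, d_5 = (952 - 24^2)/8 = 376/8 = 47, a_5 = floor((30 + 24)/47) = 1.
  m_6 = 47*1 - 24 = 23, d_6 = (952 - 23^2)/47 = 423/47 = 9, a_6 = floor((30 + 23)/9) = 5.
  m_7 = 9*5 - 23 = 22, d_7 = (952 - 22^2)/9 = 468/9 = 52, a_7 = floor((30 + 22)/52) = 1.
  m_8 = 52*1 - 22 = 30, d_8 = (952 - 30^2)/52 = 52/52 = 1, a_8 = floor((30 + 30)/1) = 60.
  m_9 = 1*60 - 30 = 30, d_9 = (952 - 30^2)/1 = 52/1 = 52: (m_9, d_9) = (m_1, d_1) = (30, 52), so from here the quotients repeat a_1, ..., a_8; the period length is 8.
So sqrt(952) = [30; (1, 5, 1, 6, 1, 5, 1, 60)] with period length k = 8.
k is even, so the fundamental solution of x^2 - 952y^2 = 1 is (p_{k-1}, q_{k-1}) = (p_7, q_7); compute convergents through index 7.
Convergents (p_i = a_i*p_{i-1} + p_{i-2}, q_i = a_i*q_{i-1} + q_{i-2} with p_{-2}=0, p_{-1}=1, q_{-2}=1, q_{-1}=0):
  i=0: a_0=30, p_0 = 30*1 + 0 = 30, q_0 = 30*0 + 1 = 1.
  i=1: a_1=1, p_1 = 1*30 + 1 = 31, q_1 = 1*1 + 0 = 1.
  i=2: a_2=5, p_2 = 5*31 + 30 = 185, q_2 = 5*1 + 1 = 6.
  i=3: a_3=1, p_3 = 1*185 + 31 = 216, q_3 = 1*6 + 1 = 7.
  i=4: a_4=6, p_4 = 6*216 + 185 = 1481, q_4 = 6*7 + 6 = 48.
  i=5: a_5=1, p_5 = 1*1481 + 216 = 1697, q_5 = 1*48 + 7 = 55.
  i=6: a_6=5, p_6 = 5*1697 + 1481 = 9966, q_6 = 5*55 + 48 = 323.
  i=7: a_7=1, p_7 = 1*9966 + 1697 = 11663, q_7 = 1*323 + 55 = 378.
Check: 11663^2 - 952*378^2 = 136025569 - 136025568 = 1, so (x, y) = (11663, 378) solves the equation, and by the theorem it is the least positive solution.

(x, y) = (11663, 378)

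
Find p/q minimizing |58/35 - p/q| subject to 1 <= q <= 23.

Expand x = 58/35 as a continued fraction with the Euclidean algorithm:
  58 = 1*35 + 23, so a_0 = 1.
  35 = 1*23 + 12, so a_1 = 1.
  23 = 1*12 + 11, so a_2 = 1.
  12 = 1*11 + 1, so a_3 = 1.
  11 = 11*1 + 0, so a_4 = 11.
so x = [1; 1, 1, 1, 11].
Convergents (p_i = a_i*p_{i-1} + p_{i-2}, q_i = a_i*q_{i-1} + q_{i-2} with p_{-2}=0, p_{-1}=1, q_{-2}=1, q_{-1}=0), until the denominator exceeds 23:
  i=0: a_0=1, p_0 = 1*1 + 0 = 1, q_0 = 1*0 + 1 = 1.
  i=1: a_1=1, p_1 = 1*1 + 1 = 2, q_1 = 1*1 + 0 = 1.
  i=2: a_2=1, p_2 = 1*2 + 1 = 3, q_2 = 1*1 + 1 = 2.
  i=3: a_3=1, p_3 = 1*3 + 2 = 5, q_3 = 1*2 + 1 = 3.
  i=4: a_4=11, p_4 = 11*5 + 3 = 58, q_4 = 11*3 + 2 = 35.
q_4 = 35 > 23, so the last convergent with denominator <= 23 is p_3/q_3 = 5/3.
The closest fraction with denominator <= 23 is either p_3/q_3 or the intermediate fraction (k*p_3 + p_2)/(k*q_3 + q_2) with the largest k >= 1 whose denominator stays <= 23; these approach x as k grows, and every other convergent or intermediate fraction in range is farther away.
Largest k: floor((23 - q_2)/q_3) = floor((23 - 2)/3) = 7.
That gives (7*5 + 3)/(7*3 + 2) = 38/23.
Compare the errors: |x - 5/3| = |58*3 - 5*35|/(35*3) = 1/105, and |x - 38/23| = |58*23 - 38*35|/(35*23) = 4/805.
Cross-multiplying, 4*105 = 420 < 805 = 1*805, so 4/805 is smaller: the intermediate fraction 38/23 is closer to x than 5/3.

38/23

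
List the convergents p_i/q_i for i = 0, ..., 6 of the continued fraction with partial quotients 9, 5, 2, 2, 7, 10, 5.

9/1, 46/5, 101/11, 248/27, 1837/200, 18618/2027, 94927/10335

Using the convergent recurrence p_i = a_i*p_{i-1} + p_{i-2}, q_i = a_i*q_{i-1} + q_{i-2} with p_{-2}=0, p_{-1}=1, q_{-2}=1, q_{-1}=0:
  i=0: a_0=9, p_0 = 9*1 + 0 = 9, q_0 = 9*0 + 1 = 1.
  i=1: a_1=5, p_1 = 5*9 + 1 = 46, q_1 = 5*1 + 0 = 5.
  i=2: a_2=2, p_2 = 2*46 + 9 = 101, q_2 = 2*5 + 1 = 11.
  i=3: a_3=2, p_3 = 2*101 + 46 = 248, q_3 = 2*11 + 5 = 27.
  i=4: a_4=7, p_4 = 7*248 + 101 = 1837, q_4 = 7*27 + 11 = 200.
  i=5: a_5=10, p_5 = 10*1837 + 248 = 18618, q_5 = 10*200 + 27 = 2027.
  i=6: a_6=5, p_6 = 5*18618 + 1837 = 94927, q_6 = 5*2027 + 200 = 10335.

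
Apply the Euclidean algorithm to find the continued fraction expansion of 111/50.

[2; 4, 1, 1, 5]

Run the Euclidean algorithm on 111 and 50; the successive quotients are the partial quotients a_0, a_1, ... (each step inverts the fractional part left over by the previous one):
  111 = 2*50 + 11, so a_0 = 2.
  50 = 4*11 + 6, so a_1 = 4.
  11 = 1*6 + 5, so a_2 = 1.
  6 = 1*5 + 1, so a_3 = 1.
  5 = 5*1 + 0, so a_4 = 5.
The remainder reaches 0 after 5 divisions, so the expansion has 5 partial quotients, read off in order.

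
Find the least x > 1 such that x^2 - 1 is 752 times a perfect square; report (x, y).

First expand sqrt(752) as a continued fraction. With x_i = (sqrt(752) + m_i)/d_i and (m_0, d_0) = (0, 1): a_0 = floor(sqrt(752)) = 27, since 27^2 = 729 <= 752 < 784 = 28^2.
Iterate m_{i+1} = d_i*a_i - m_i, d_{i+1} = (752 - m_{i+1}^2)/d_i, a_{i+1} = floor((a_0 + m_{i+1})/d_{i+1}):
  m_1 = 1*27 - 0 = 27, d_1 = (752 - 27^2)/1 = 23/1 = 23, a_1 = floor((27 + 27)/23) = 2.
  m_2 = 23*2 - 27 = 19, d_2 = (752 - 19^2)/23 = 391/23 = 17, a_2 = floor((27 + 19)/17) = 2.
  m_3 = 17*2 - 19 = 15, d_3 = (752 - 15^2)/17 = 527/17 = 31, a_3 = floor((27 + 15)/31) = 1.
  m_4 = 31*1 - 15 = 16, d_4 = (752 - 16^2)/31 = 496/31 = 16, a_4 = floor((27 + 16)/16) = 2.
  m_5 = 16*2 - 16 = 16, d_5 = (752 - 16^2)/16 = 496/16 = 31, a_5 = floor((27 + 16)/31) = 1.
  m_6 = 31*1 - 16 = 15, d_6 = (752 - 15^2)/31 = 527/31 = 17, a_6 = floor((27 + 15)/17) = 2.
  m_7 = 17*2 - 15 = 19, d_7 = (752 - 19^2)/17 = 391/17 = 23, a_7 = floor((27 + 19)/23) = 2.
  m_8 = 23*2 - 19 = 27, d_8 = (752 - 27^2)/23 = 23/23 = 1, a_8 = floor((27 + 27)/1) = 54.
  m_9 = 1*54 - 27 = 27, d_9 = (752 - 27^2)/1 = 23/1 = 23: (m_9, d_9) = (m_1, d_1) = (27, 23), so from here the quotients repeat a_1, ..., a_8; the period length is 8.
So sqrt(752) = [27; (2, 2, 1, 2, 1, 2, 2, 54)] with period length k = 8.
k is even, so the fundamental solution of x^2 - 752y^2 = 1 is (p_{k-1}, q_{k-1}) = (p_7, q_7); compute convergents through index 7.
Convergents (p_i = a_i*p_{i-1} + p_{i-2}, q_i = a_i*q_{i-1} + q_{i-2} with p_{-2}=0, p_{-1}=1, q_{-2}=1, q_{-1}=0):
  i=0: a_0=27, p_0 = 27*1 + 0 = 27, q_0 = 27*0 + 1 = 1.
  i=1: a_1=2, p_1 = 2*27 + 1 = 55, q_1 = 2*1 + 0 = 2.
  i=2: a_2=2, p_2 = 2*55 + 27 = 137, q_2 = 2*2 + 1 = 5.
  i=3: a_3=1, p_3 = 1*137 + 55 = 192, q_3 = 1*5 + 2 = 7.
  i=4: a_4=2, p_4 = 2*192 + 137 = 521, q_4 = 2*7 + 5 = 19.
  i=5: a_5=1, p_5 = 1*521 + 192 = 713, q_5 = 1*19 + 7 = 26.
  i=6: a_6=2, p_6 = 2*713 + 521 = 1947, q_6 = 2*26 + 19 = 71.
  i=7: a_7=2, p_7 = 2*1947 + 713 = 4607, q_7 = 2*71 + 26 = 168.
Check: 4607^2 - 752*168^2 = 21224449 - 21224448 = 1, so (x, y) = (4607, 168) solves the equation, and by the theorem it is the least positive solution.

(x, y) = (4607, 168)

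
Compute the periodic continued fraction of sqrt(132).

Write x_i = (sqrt(132) + m_i)/d_i with (m_0, d_0) = (0, 1). a_0 = floor(sqrt(132)) = 11, since 11^2 = 121 <= 132 < 144 = 12^2.
Iterate m_{i+1} = d_i*a_i - m_i, d_{i+1} = (132 - m_{i+1}^2)/d_i, a_{i+1} = floor((a_0 + m_{i+1})/d_{i+1}):
  m_1 = 1*11 - 0 = 11, d_1 = (132 - 11^2)/1 = 11/1 = 11, a_1 = floor((11 + 11)/11) = 2.
  m_2 = 11*2 - 11 = 11, d_2 = (132 - 11^2)/11 = 11/11 = 1, a_2 = floor((11 + 11)/1) = 22.
  m_3 = 1*22 - 11 = 11, d_3 = (132 - 11^2)/1 = 11/1 = 11: (m_3, d_3) = (m_1, d_1) = (11, 11), so from here the quotients repeat a_1, a_2; the period length is 2.
Hence the expansion of sqrt(132) is a_0 = 11 followed by the repeating block 2, 22 (period 2).

[11; (2, 22)]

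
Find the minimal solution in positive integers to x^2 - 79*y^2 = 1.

First expand sqrt(79) as a continued fraction. With x_i = (sqrt(79) + m_i)/d_i and (m_0, d_0) = (0, 1): a_0 = floor(sqrt(79)) = 8, since 8^2 = 64 <= 79 < 81 = 9^2.
Iterate m_{i+1} = d_i*a_i - m_i, d_{i+1} = (79 - m_{i+1}^2)/d_i, a_{i+1} = floor((a_0 + m_{i+1})/d_{i+1}):
  m_1 = 1*8 - 0 = 8, d_1 = (79 - 8^2)/1 = 15/1 = 15, a_1 = floor((8 + 8)/15) = 1.
  m_2 = 15*1 - 8 = 7, d_2 = (79 - 7^2)/15 = 30/15 = 2, a_2 = floor((8 + 7)/2) = 7.
  m_3 = 2*7 - 7 = 7, d_3 = (79 - 7^2)/2 = 30/2 = 15, a_3 = floor((8 + 7)/15) = 1.
  m_4 = 15*1 - 7 = 8, d_4 = (79 - 8^2)/15 = 15/15 = 1, a_4 = floor((8 + 8)/1) = 16.
  m_5 = 1*16 - 8 = 8, d_5 = (79 - 8^2)/1 = 15/1 = 15: (m_5, d_5) = (m_1, d_1) = (8, 15), so from here the quotients repeat a_1, ..., a_4; the period length is 4.
So sqrt(79) = [8; (1, 7, 1, 16)] with period length k = 4.
k is even, so the fundamental solution of x^2 - 79y^2 = 1 is (p_{k-1}, q_{k-1}) = (p_3, q_3); compute convergents through index 3.
Convergents (p_i = a_i*p_{i-1} + p_{i-2}, q_i = a_i*q_{i-1} + q_{i-2} with p_{-2}=0, p_{-1}=1, q_{-2}=1, q_{-1}=0):
  i=0: a_0=8, p_0 = 8*1 + 0 = 8, q_0 = 8*0 + 1 = 1.
  i=1: a_1=1, p_1 = 1*8 + 1 = 9, q_1 = 1*1 + 0 = 1.
  i=2: a_2=7, p_2 = 7*9 + 8 = 71, q_2 = 7*1 + 1 = 8.
  i=3: a_3=1, p_3 = 1*71 + 9 = 80, q_3 = 1*8 + 1 = 9.
Check: 80^2 - 79*9^2 = 6400 - 6399 = 1, so (x, y) = (80, 9) solves the equation, and by the theorem it is the least positive solution.

(x, y) = (80, 9)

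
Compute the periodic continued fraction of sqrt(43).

[6; (1, 1, 3, 1, 5, 1, 3, 1, 1, 12)]

Write x_i = (sqrt(43) + m_i)/d_i with (m_0, d_0) = (0, 1). a_0 = floor(sqrt(43)) = 6, since 6^2 = 36 <= 43 < 49 = 7^2.
Iterate m_{i+1} = d_i*a_i - m_i, d_{i+1} = (43 - m_{i+1}^2)/d_i, a_{i+1} = floor((a_0 + m_{i+1})/d_{i+1}):
  m_1 = 1*6 - 0 = 6, d_1 = (43 - 6^2)/1 = 7/1 = 7, a_1 = floor((6 + 6)/7) = 1.
  m_2 = 7*1 - 6 = 1, d_2 = (43 - 1^2)/7 = 42/7 = 6, a_2 = floor((6 + 1)/6) = 1.
  m_3 = 6*1 - 1 = 5, d_3 = (43 - 5^2)/6 = 18/6 = 3, a_3 = floor((6 + 5)/3) = 3.
  m_4 = 3*3 - 5 = 4, d_4 = (43 - 4^2)/3 = 27/3 = 9, a_4 = floor((6 + 4)/9) = 1.
  m_5 = 9*1 - 4 = 5, d_5 = (43 - 5^2)/9 = 18/9 = 2, a_5 = floor((6 + 5)/2) = 5.
  m_6 = 2*5 - 5 = 5, d_6 = (43 - 5^2)/2 = 18/2 = 9, a_6 = floor((6 + 5)/9) = 1.
  m_7 = 9*1 - 5 = 4, d_7 = (43 - 4^2)/9 = 27/9 = 3, a_7 = floor((6 + 4)/3) = 3.
  m_8 = 3*3 - 4 = 5, d_8 = (43 - 5^2)/3 = 18/3 = 6, a_8 = floor((6 + 5)/6) = 1.
  m_9 = 6*1 - 5 = 1, d_9 = (43 - 1^2)/6 = 42/6 = 7, a_9 = floor((6 + 1)/7) = 1.
  m_10 = 7*1 - 1 = 6, d_10 = (43 - 6^2)/7 = 7/7 = 1, a_10 = floor((6 + 6)/1) = 12.
  m_11 = 1*12 - 6 = 6, d_11 = (43 - 6^2)/1 = 7/1 = 7: (m_11, d_11) = (m_1, d_1) = (6, 7), so from here the quotients repeat a_1, ..., a_10; the period length is 10.
Hence the expansion of sqrt(43) is a_0 = 6 followed by the repeating block 1, 1, 3, 1, 5, 1, 3, 1, 1, 12 (period 10).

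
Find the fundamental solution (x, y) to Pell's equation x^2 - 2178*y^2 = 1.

(x, y) = (19601, 420)

First expand sqrt(2178) as a continued fraction. With x_i = (sqrt(2178) + m_i)/d_i and (m_0, d_0) = (0, 1): a_0 = floor(sqrt(2178)) = 46, since 46^2 = 2116 <= 2178 < 2209 = 47^2.
Iterate m_{i+1} = d_i*a_i - m_i, d_{i+1} = (2178 - m_{i+1}^2)/d_i, a_{i+1} = floor((a_0 + m_{i+1})/d_{i+1}):
  m_1 = 1*46 - 0 = 46, d_1 = (2178 - 46^2)/1 = 62/1 = 62, a_1 = floor((46 + 46)/62) = 1.
  m_2 = 62*1 - 46 = 16, d_2 = (2178 - 16^2)/62 = 1922/62 = 31, a_2 = floor((46 + 16)/31) = 2.
  m_3 = 31*2 - 16 = 46, d_3 = (2178 - 46^2)/31 = 62/31 = 2, a_3 = floor((46 + 46)/2) = 46.
  m_4 = 2*46 - 46 = 46, d_4 = (2178 - 46^2)/2 = 62/2 = 31, a_4 = floor((46 + 46)/31) = 2.
  m_5 = 31*2 - 46 = 16, d_5 = (2178 - 16^2)/31 = 1922/31 = 62, a_5 = floor((46 + 16)/62) = 1.
  m_6 = 62*1 - 16 = 46, d_6 = (2178 - 46^2)/62 = 62/62 = 1, a_6 = floor((46 + 46)/1) = 92.
  m_7 = 1*92 - 46 = 46, d_7 = (2178 - 46^2)/1 = 62/1 = 62: (m_7, d_7) = (m_1, d_1) = (46, 62), so from here the quotients repeat a_1, ..., a_6; the period length is 6.
So sqrt(2178) = [46; (1, 2, 46, 2, 1, 92)] with period length k = 6.
k is even, so the fundamental solution of x^2 - 2178y^2 = 1 is (p_{k-1}, q_{k-1}) = (p_5, q_5); compute convergents through index 5.
Convergents (p_i = a_i*p_{i-1} + p_{i-2}, q_i = a_i*q_{i-1} + q_{i-2} with p_{-2}=0, p_{-1}=1, q_{-2}=1, q_{-1}=0):
  i=0: a_0=46, p_0 = 46*1 + 0 = 46, q_0 = 46*0 + 1 = 1.
  i=1: a_1=1, p_1 = 1*46 + 1 = 47, q_1 = 1*1 + 0 = 1.
  i=2: a_2=2, p_2 = 2*47 + 46 = 140, q_2 = 2*1 + 1 = 3.
  i=3: a_3=46, p_3 = 46*140 + 47 = 6487, q_3 = 46*3 + 1 = 139.
  i=4: a_4=2, p_4 = 2*6487 + 140 = 13114, q_4 = 2*139 + 3 = 281.
  i=5: a_5=1, p_5 = 1*13114 + 6487 = 19601, q_5 = 1*281 + 139 = 420.
Check: 19601^2 - 2178*420^2 = 384199201 - 384199200 = 1, so (x, y) = (19601, 420) solves the equation, and by the theorem it is the least positive solution.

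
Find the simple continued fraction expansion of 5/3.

Run the Euclidean algorithm on 5 and 3; the successive quotients are the partial quotients a_0, a_1, ... (each step inverts the fractional part left over by the previous one):
  5 = 1*3 + 2, so a_0 = 1.
  3 = 1*2 + 1, so a_1 = 1.
  2 = 2*1 + 0, so a_2 = 2.
The remainder reaches 0 after 3 divisions, so the expansion has 3 partial quotients, read off in order.

[1; 1, 2]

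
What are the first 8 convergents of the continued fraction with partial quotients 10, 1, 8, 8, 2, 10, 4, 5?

Using the convergent recurrence p_i = a_i*p_{i-1} + p_{i-2}, q_i = a_i*q_{i-1} + q_{i-2} with p_{-2}=0, p_{-1}=1, q_{-2}=1, q_{-1}=0:
  i=0: a_0=10, p_0 = 10*1 + 0 = 10, q_0 = 10*0 + 1 = 1.
  i=1: a_1=1, p_1 = 1*10 + 1 = 11, q_1 = 1*1 + 0 = 1.
  i=2: a_2=8, p_2 = 8*11 + 10 = 98, q_2 = 8*1 + 1 = 9.
  i=3: a_3=8, p_3 = 8*98 + 11 = 795, q_3 = 8*9 + 1 = 73.
  i=4: a_4=2, p_4 = 2*795 + 98 = 1688, q_4 = 2*73 + 9 = 155.
  i=5: a_5=10, p_5 = 10*1688 + 795 = 17675, q_5 = 10*155 + 73 = 1623.
  i=6: a_6=4, p_6 = 4*17675 + 1688 = 72388, q_6 = 4*1623 + 155 = 6647.
  i=7: a_7=5, p_7 = 5*72388 + 17675 = 379615, q_7 = 5*6647 + 1623 = 34858.

10/1, 11/1, 98/9, 795/73, 1688/155, 17675/1623, 72388/6647, 379615/34858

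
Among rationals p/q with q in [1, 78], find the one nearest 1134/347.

Expand x = 1134/347 as a continued fraction with the Euclidean algorithm:
  1134 = 3*347 + 93, so a_0 = 3.
  347 = 3*93 + 68, so a_1 = 3.
  93 = 1*68 + 25, so a_2 = 1.
  68 = 2*25 + 18, so a_3 = 2.
  25 = 1*18 + 7, so a_4 = 1.
  18 = 2*7 + 4, so a_5 = 2.
  7 = 1*4 + 3, so a_6 = 1.
  4 = 1*3 + 1, so a_7 = 1.
  3 = 3*1 + 0, so a_8 = 3.
so x = [3; 3, 1, 2, 1, 2, 1, 1, 3].
Convergents (p_i = a_i*p_{i-1} + p_{i-2}, q_i = a_i*q_{i-1} + q_{i-2} with p_{-2}=0, p_{-1}=1, q_{-2}=1, q_{-1}=0), until the denominator exceeds 78:
  i=0: a_0=3, p_0 = 3*1 + 0 = 3, q_0 = 3*0 + 1 = 1.
  i=1: a_1=3, p_1 = 3*3 + 1 = 10, q_1 = 3*1 + 0 = 3.
  i=2: a_2=1, p_2 = 1*10 + 3 = 13, q_2 = 1*3 + 1 = 4.
  i=3: a_3=2, p_3 = 2*13 + 10 = 36, q_3 = 2*4 + 3 = 11.
  i=4: a_4=1, p_4 = 1*36 + 13 = 49, q_4 = 1*11 + 4 = 15.
  i=5: a_5=2, p_5 = 2*49 + 36 = 134, q_5 = 2*15 + 11 = 41.
  i=6: a_6=1, p_6 = 1*134 + 49 = 183, q_6 = 1*41 + 15 = 56.
  i=7: a_7=1, p_7 = 1*183 + 134 = 317, q_7 = 1*56 + 41 = 97.
q_7 = 97 > 78, so the last convergent with denominator <= 78 is p_6/q_6 = 183/56.
The closest fraction with denominator <= 78 is either p_6/q_6 or the intermediate fraction (k*p_6 + p_5)/(k*q_6 + q_5) with the largest k >= 1 whose denominator stays <= 78; these approach x as k grows, and every other convergent or intermediate fraction in range is farther away.
Largest k: floor((78 - q_5)/q_6) = floor((78 - 41)/56) = 0.
Since k = 0, no intermediate fraction beyond p_6/q_6 has denominator <= 78, so the convergent 183/56 is the closest (its error is |1134*56 - 183*347|/(347*56) = 3/19432).

183/56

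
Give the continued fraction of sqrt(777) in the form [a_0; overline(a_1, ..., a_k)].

Write x_i = (sqrt(777) + m_i)/d_i with (m_0, d_0) = (0, 1). a_0 = floor(sqrt(777)) = 27, since 27^2 = 729 <= 777 < 784 = 28^2.
Iterate m_{i+1} = d_i*a_i - m_i, d_{i+1} = (777 - m_{i+1}^2)/d_i, a_{i+1} = floor((a_0 + m_{i+1})/d_{i+1}):
  m_1 = 1*27 - 0 = 27, d_1 = (777 - 27^2)/1 = 48/1 = 48, a_1 = floor((27 + 27)/48) = 1.
  m_2 = 48*1 - 27 = 21, d_2 = (777 - 21^2)/48 = 336/48 = 7, a_2 = floor((27 + 21)/7) = 6.
  m_3 = 7*6 - 21 = 21, d_3 = (777 - 21^2)/7 = 336/7 = 48, a_3 = floor((27 + 21)/48) = 1.
  m_4 = 48*1 - 21 = 27, d_4 = (777 - 27^2)/48 = 48/48 = 1, a_4 = floor((27 + 27)/1) = 54.
  m_5 = 1*54 - 27 = 27, d_5 = (777 - 27^2)/1 = 48/1 = 48: (m_5, d_5) = (m_1, d_1) = (27, 48), so from here the quotients repeat a_1, ..., a_4; the period length is 4.
Hence the expansion of sqrt(777) is a_0 = 27 followed by the repeating block 1, 6, 1, 54 (period 4).

[27; overline(1, 6, 1, 54)]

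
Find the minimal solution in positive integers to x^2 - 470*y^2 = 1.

First expand sqrt(470) as a continued fraction. With x_i = (sqrt(470) + m_i)/d_i and (m_0, d_0) = (0, 1): a_0 = floor(sqrt(470)) = 21, since 21^2 = 441 <= 470 < 484 = 22^2.
Iterate m_{i+1} = d_i*a_i - m_i, d_{i+1} = (470 - m_{i+1}^2)/d_i, a_{i+1} = floor((a_0 + m_{i+1})/d_{i+1}):
  m_1 = 1*21 - 0 = 21, d_1 = (470 - 21^2)/1 = 29/1 = 29, a_1 = floor((21 + 21)/29) = 1.
  m_2 = 29*1 - 21 = 8, d_2 = (470 - 8^2)/29 = 406/29 = 14, a_2 = floor((21 + 8)/14) = 2.
  m_3 = 14*2 - 8 = 20, d_3 = (470 - 20^2)/14 = 70/14 = 5, a_3 = floor((21 + 20)/5) = 8.
  m_4 = 5*8 - 20 = 20, d_4 = (470 - 20^2)/5 = 70/5 = 14, a_4 = floor((21 + 20)/14) = 2.
  m_5 = 14*2 - 20 = 8, d_5 = (470 - 8^2)/14 = 406/14 = 29, a_5 = floor((21 + 8)/29) = 1.
  m_6 = 29*1 - 8 = 21, d_6 = (470 - 21^2)/29 = 29/29 = 1, a_6 = floor((21 + 21)/1) = 42.
  m_7 = 1*42 - 21 = 21, d_7 = (470 - 21^2)/1 = 29/1 = 29: (m_7, d_7) = (m_1, d_1) = (21, 29), so from here the quotients repeat a_1, ..., a_6; the period length is 6.
So sqrt(470) = [21; (1, 2, 8, 2, 1, 42)] with period length k = 6.
k is even, so the fundamental solution of x^2 - 470y^2 = 1 is (p_{k-1}, q_{k-1}) = (p_5, q_5); compute convergents through index 5.
Convergents (p_i = a_i*p_{i-1} + p_{i-2}, q_i = a_i*q_{i-1} + q_{i-2} with p_{-2}=0, p_{-1}=1, q_{-2}=1, q_{-1}=0):
  i=0: a_0=21, p_0 = 21*1 + 0 = 21, q_0 = 21*0 + 1 = 1.
  i=1: a_1=1, p_1 = 1*21 + 1 = 22, q_1 = 1*1 + 0 = 1.
  i=2: a_2=2, p_2 = 2*22 + 21 = 65, q_2 = 2*1 + 1 = 3.
  i=3: a_3=8, p_3 = 8*65 + 22 = 542, q_3 = 8*3 + 1 = 25.
  i=4: a_4=2, p_4 = 2*542 + 65 = 1149, q_4 = 2*25 + 3 = 53.
  i=5: a_5=1, p_5 = 1*1149 + 542 = 1691, q_5 = 1*53 + 25 = 78.
Check: 1691^2 - 470*78^2 = 2859481 - 2859480 = 1, so (x, y) = (1691, 78) solves the equation, and by the theorem it is the least positive solution.

(x, y) = (1691, 78)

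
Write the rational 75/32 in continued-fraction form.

Run the Euclidean algorithm on 75 and 32; the successive quotients are the partial quotients a_0, a_1, ... (each step inverts the fractional part left over by the previous one):
  75 = 2*32 + 11, so a_0 = 2.
  32 = 2*11 + 10, so a_1 = 2.
  11 = 1*10 + 1, so a_2 = 1.
  10 = 10*1 + 0, so a_3 = 10.
The remainder reaches 0 after 4 divisions, so the expansion has 4 partial quotients, read off in order.

[2; 2, 1, 10]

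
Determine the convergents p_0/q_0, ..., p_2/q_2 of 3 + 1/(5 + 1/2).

3/1, 16/5, 35/11

Using the convergent recurrence p_i = a_i*p_{i-1} + p_{i-2}, q_i = a_i*q_{i-1} + q_{i-2} with p_{-2}=0, p_{-1}=1, q_{-2}=1, q_{-1}=0:
  i=0: a_0=3, p_0 = 3*1 + 0 = 3, q_0 = 3*0 + 1 = 1.
  i=1: a_1=5, p_1 = 5*3 + 1 = 16, q_1 = 5*1 + 0 = 5.
  i=2: a_2=2, p_2 = 2*16 + 3 = 35, q_2 = 2*5 + 1 = 11.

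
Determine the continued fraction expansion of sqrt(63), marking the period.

Write x_i = (sqrt(63) + m_i)/d_i with (m_0, d_0) = (0, 1). a_0 = floor(sqrt(63)) = 7, since 7^2 = 49 <= 63 < 64 = 8^2.
Iterate m_{i+1} = d_i*a_i - m_i, d_{i+1} = (63 - m_{i+1}^2)/d_i, a_{i+1} = floor((a_0 + m_{i+1})/d_{i+1}):
  m_1 = 1*7 - 0 = 7, d_1 = (63 - 7^2)/1 = 14/1 = 14, a_1 = floor((7 + 7)/14) = 1.
  m_2 = 14*1 - 7 = 7, d_2 = (63 - 7^2)/14 = 14/14 = 1, a_2 = floor((7 + 7)/1) = 14.
  m_3 = 1*14 - 7 = 7, d_3 = (63 - 7^2)/1 = 14/1 = 14: (m_3, d_3) = (m_1, d_1) = (7, 14), so from here the quotients repeat a_1, a_2; the period length is 2.
Hence the expansion of sqrt(63) is a_0 = 7 followed by the repeating block 1, 14 (period 2).

[7; (1, 14)]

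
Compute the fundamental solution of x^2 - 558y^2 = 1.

(x, y) = (7937, 336)

First expand sqrt(558) as a continued fraction. With x_i = (sqrt(558) + m_i)/d_i and (m_0, d_0) = (0, 1): a_0 = floor(sqrt(558)) = 23, since 23^2 = 529 <= 558 < 576 = 24^2.
Iterate m_{i+1} = d_i*a_i - m_i, d_{i+1} = (558 - m_{i+1}^2)/d_i, a_{i+1} = floor((a_0 + m_{i+1})/d_{i+1}):
  m_1 = 1*23 - 0 = 23, d_1 = (558 - 23^2)/1 = 29/1 = 29, a_1 = floor((23 + 23)/29) = 1.
  m_2 = 29*1 - 23 = 6, d_2 = (558 - 6^2)/29 = 522/29 = 18, a_2 = floor((23 + 6)/18) = 1.
  m_3 = 18*1 - 6 = 12, d_3 = (558 - 12^2)/18 = 414/18 = 23, a_3 = floor((23 + 12)/23) = 1.
  m_4 = 23*1 - 12 = 11, d_4 = (558 - 11^2)/23 = 437/23 = 19, a_4 = floor((23 + 11)/19) = 1.
  m_5 = 19*1 - 11 = 8, d_5 = (558 - 8^2)/19 = 494/19 = 26, a_5 = floor((23 + 8)/26) = 1.
  m_6 = 26*1 - 8 = 18, d_6 = (558 - 18^2)/26 = 234/26 = 9, a_6 = floor((23 + 18)/9) = 4.
  m_7 = 9*4 - 18 = 18, d_7 = (558 - 18^2)/9 = 234/9 = 26, a_7 = floor((23 + 18)/26) = 1.
  m_8 = 26*1 - 18 = 8, d_8 = (558 - 8^2)/26 = 494/26 = 19, a_8 = floor((23 + 8)/19) = 1.
  m_9 = 19*1 - 8 = 11, d_9 = (558 - 11^2)/19 = 437/19 = 23, a_9 = floor((23 + 11)/23) = 1.
  m_10 = 23*1 - 11 = 12, d_10 = (558 - 12^2)/23 = 414/23 = 18, a_10 = floor((23 + 12)/18) = 1.
  m_11 = 18*1 - 12 = 6, d_11 = (558 - 6^2)/18 = 522/18 = 29, a_11 = floor((23 + 6)/29) = 1.
  m_12 = 29*1 - 6 = 23, d_12 = (558 - 23^2)/29 = 29/29 = 1, a_12 = floor((23 + 23)/1) = 46.
  m_13 = 1*46 - 23 = 23, d_13 = (558 - 23^2)/1 = 29/1 = 29: (m_13, d_13) = (m_1, d_1) = (23, 29), so from here the quotients repeat a_1, ..., a_12; the period length is 12.
So sqrt(558) = [23; (1, 1, 1, 1, 1, 4, 1, 1, 1, 1, 1, 46)] with period length k = 12.
k is even, so the fundamental solution of x^2 - 558y^2 = 1 is (p_{k-1}, q_{k-1}) = (p_11, q_11); compute convergents through index 11.
Convergents (p_i = a_i*p_{i-1} + p_{i-2}, q_i = a_i*q_{i-1} + q_{i-2} with p_{-2}=0, p_{-1}=1, q_{-2}=1, q_{-1}=0):
  i=0: a_0=23, p_0 = 23*1 + 0 = 23, q_0 = 23*0 + 1 = 1.
  i=1: a_1=1, p_1 = 1*23 + 1 = 24, q_1 = 1*1 + 0 = 1.
  i=2: a_2=1, p_2 = 1*24 + 23 = 47, q_2 = 1*1 + 1 = 2.
  i=3: a_3=1, p_3 = 1*47 + 24 = 71, q_3 = 1*2 + 1 = 3.
  i=4: a_4=1, p_4 = 1*71 + 47 = 118, q_4 = 1*3 + 2 = 5.
  i=5: a_5=1, p_5 = 1*118 + 71 = 189, q_5 = 1*5 + 3 = 8.
  i=6: a_6=4, p_6 = 4*189 + 118 = 874, q_6 = 4*8 + 5 = 37.
  i=7: a_7=1, p_7 = 1*874 + 189 = 1063, q_7 = 1*37 + 8 = 45.
  i=8: a_8=1, p_8 = 1*1063 + 874 = 1937, q_8 = 1*45 + 37 = 82.
  i=9: a_9=1, p_9 = 1*1937 + 1063 = 3000, q_9 = 1*82 + 45 = 127.
  i=10: a_10=1, p_10 = 1*3000 + 1937 = 4937, q_10 = 1*127 + 82 = 209.
  i=11: a_11=1, p_11 = 1*4937 + 3000 = 7937, q_11 = 1*209 + 127 = 336.
Check: 7937^2 - 558*336^2 = 62995969 - 62995968 = 1, so (x, y) = (7937, 336) solves the equation, and by the theorem it is the least positive solution.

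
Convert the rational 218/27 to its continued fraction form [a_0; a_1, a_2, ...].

[8; 13, 2]

Run the Euclidean algorithm on 218 and 27; the successive quotients are the partial quotients a_0, a_1, ... (each step inverts the fractional part left over by the previous one):
  218 = 8*27 + 2, so a_0 = 8.
  27 = 13*2 + 1, so a_1 = 13.
  2 = 2*1 + 0, so a_2 = 2.
The remainder reaches 0 after 3 divisions, so the expansion has 3 partial quotients, read off in order.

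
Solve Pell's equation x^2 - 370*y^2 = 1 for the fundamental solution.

First expand sqrt(370) as a continued fraction. With x_i = (sqrt(370) + m_i)/d_i and (m_0, d_0) = (0, 1): a_0 = floor(sqrt(370)) = 19, since 19^2 = 361 <= 370 < 400 = 20^2.
Iterate m_{i+1} = d_i*a_i - m_i, d_{i+1} = (370 - m_{i+1}^2)/d_i, a_{i+1} = floor((a_0 + m_{i+1})/d_{i+1}):
  m_1 = 1*19 - 0 = 19, d_1 = (370 - 19^2)/1 = 9/1 = 9, a_1 = floor((19 + 19)/9) = 4.
  m_2 = 9*4 - 19 = 17, d_2 = (370 - 17^2)/9 = 81/9 = 9, a_2 = floor((19 + 17)/9) = 4.
  m_3 = 9*4 - 17 = 19, d_3 = (370 - 19^2)/9 = 9/9 = 1, a_3 = floor((19 + 19)/1) = 38.
  m_4 = 1*38 - 19 = 19, d_4 = (370 - 19^2)/1 = 9/1 = 9: (m_4, d_4) = (m_1, d_1) = (19, 9), so from here the quotients repeat a_1, ..., a_3; the period length is 3.
So sqrt(370) = [19; (4, 4, 38)] with period length k = 3.
k is odd, so (p_{k-1}, q_{k-1}) only solves x^2 - 370y^2 = -1 and the fundamental solution of x^2 - 370y^2 = 1 is (p_{2k-1}, q_{2k-1}) = (p_5, q_5); compute convergents through index 5, running through the period twice.
Convergents (p_i = a_i*p_{i-1} + p_{i-2}, q_i = a_i*q_{i-1} + q_{i-2} with p_{-2}=0, p_{-1}=1, q_{-2}=1, q_{-1}=0):
  i=0: a_0=19, p_0 = 19*1 + 0 = 19, q_0 = 19*0 + 1 = 1.
  i=1: a_1=4, p_1 = 4*19 + 1 = 77, q_1 = 4*1 + 0 = 4.
  i=2: a_2=4, p_2 = 4*77 + 19 = 327, q_2 = 4*4 + 1 = 17.
  i=3: a_3=38, p_3 = 38*327 + 77 = 12503, q_3 = 38*17 + 4 = 650.
  i=4: a_4=4, p_4 = 4*12503 + 327 = 50339, q_4 = 4*650 + 17 = 2617.
  i=5: a_5=4, p_5 = 4*50339 + 12503 = 213859, q_5 = 4*2617 + 650 = 11118.
Indeed p_2^2 - 370*q_2^2 = 106929 - 106930 = -1, not +1.
Check: 213859^2 - 370*11118^2 = 45735671881 - 45735671880 = 1, so (x, y) = (213859, 11118) solves the equation, and by the theorem it is the least positive solution.

(x, y) = (213859, 11118)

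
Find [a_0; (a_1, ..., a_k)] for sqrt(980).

[31; (3, 3, 1, 1, 2, 1, 1, 3, 3, 62)]

Write x_i = (sqrt(980) + m_i)/d_i with (m_0, d_0) = (0, 1). a_0 = floor(sqrt(980)) = 31, since 31^2 = 961 <= 980 < 1024 = 32^2.
Iterate m_{i+1} = d_i*a_i - m_i, d_{i+1} = (980 - m_{i+1}^2)/d_i, a_{i+1} = floor((a_0 + m_{i+1})/d_{i+1}):
  m_1 = 1*31 - 0 = 31, d_1 = (980 - 31^2)/1 = 19/1 = 19, a_1 = floor((31 + 31)/19) = 3.
  m_2 = 19*3 - 31 = 26, d_2 = (980 - 26^2)/19 = 304/19 = 16, a_2 = floor((31 + 26)/16) = 3.
  m_3 = 16*3 - 26 = 22, d_3 = (980 - 22^2)/16 = 496/16 = 31, a_3 = floor((31 + 22)/31) = 1.
  m_4 = 31*1 - 22 = 9, d_4 = (980 - 9^2)/31 = 899/31 = 29, a_4 = floor((31 + 9)/29) = 1.
  m_5 = 29*1 - 9 = 20, d_5 = (980 - 20^2)/29 = 580/29 = 20, a_5 = floor((31 + 20)/20) = 2.
  m_6 = 20*2 - 20 = 20, d_6 = (980 - 20^2)/20 = 580/20 = 29, a_6 = floor((31 + 20)/29) = 1.
  m_7 = 29*1 - 20 = 9, d_7 = (980 - 9^2)/29 = 899/29 = 31, a_7 = floor((31 + 9)/31) = 1.
  m_8 = 31*1 - 9 = 22, d_8 = (980 - 22^2)/31 = 496/31 = 16, a_8 = floor((31 + 22)/16) = 3.
  m_9 = 16*3 - 22 = 26, d_9 = (980 - 26^2)/16 = 304/16 = 19, a_9 = floor((31 + 26)/19) = 3.
  m_10 = 19*3 - 26 = 31, d_10 = (980 - 31^2)/19 = 19/19 = 1, a_10 = floor((31 + 31)/1) = 62.
  m_11 = 1*62 - 31 = 31, d_11 = (980 - 31^2)/1 = 19/1 = 19: (m_11, d_11) = (m_1, d_1) = (31, 19), so from here the quotients repeat a_1, ..., a_10; the period length is 10.
Hence the expansion of sqrt(980) is a_0 = 31 followed by the repeating block 3, 3, 1, 1, 2, 1, 1, 3, 3, 62 (period 10).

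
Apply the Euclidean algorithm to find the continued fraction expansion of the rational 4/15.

[0; 3, 1, 3]

Run the Euclidean algorithm on 4 and 15; the successive quotients are the partial quotients a_0, a_1, ... (each step inverts the fractional part left over by the previous one):
  4 = 0*15 + 4, so a_0 = 0.
  15 = 3*4 + 3, so a_1 = 3.
  4 = 1*3 + 1, so a_2 = 1.
  3 = 3*1 + 0, so a_3 = 3.
The remainder reaches 0 after 4 divisions, so the expansion has 4 partial quotients, read off in order.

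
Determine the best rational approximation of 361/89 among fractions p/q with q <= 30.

73/18

Expand x = 361/89 as a continued fraction with the Euclidean algorithm:
  361 = 4*89 + 5, so a_0 = 4.
  89 = 17*5 + 4, so a_1 = 17.
  5 = 1*4 + 1, so a_2 = 1.
  4 = 4*1 + 0, so a_3 = 4.
so x = [4; 17, 1, 4].
Convergents (p_i = a_i*p_{i-1} + p_{i-2}, q_i = a_i*q_{i-1} + q_{i-2} with p_{-2}=0, p_{-1}=1, q_{-2}=1, q_{-1}=0), until the denominator exceeds 30:
  i=0: a_0=4, p_0 = 4*1 + 0 = 4, q_0 = 4*0 + 1 = 1.
  i=1: a_1=17, p_1 = 17*4 + 1 = 69, q_1 = 17*1 + 0 = 17.
  i=2: a_2=1, p_2 = 1*69 + 4 = 73, q_2 = 1*17 + 1 = 18.
  i=3: a_3=4, p_3 = 4*73 + 69 = 361, q_3 = 4*18 + 17 = 89.
q_3 = 89 > 30, so the last convergent with denominator <= 30 is p_2/q_2 = 73/18.
The closest fraction with denominator <= 30 is either p_2/q_2 or the intermediate fraction (k*p_2 + p_1)/(k*q_2 + q_1) with the largest k >= 1 whose denominator stays <= 30; these approach x as k grows, and every other convergent or intermediate fraction in range is farther away.
Largest k: floor((30 - q_1)/q_2) = floor((30 - 17)/18) = 0.
Since k = 0, no intermediate fraction beyond p_2/q_2 has denominator <= 30, so the convergent 73/18 is the closest (its error is |361*18 - 73*89|/(89*18) = 1/1602).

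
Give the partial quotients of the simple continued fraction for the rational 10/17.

[0; 1, 1, 2, 3]

Run the Euclidean algorithm on 10 and 17; the successive quotients are the partial quotients a_0, a_1, ... (each step inverts the fractional part left over by the previous one):
  10 = 0*17 + 10, so a_0 = 0.
  17 = 1*10 + 7, so a_1 = 1.
  10 = 1*7 + 3, so a_2 = 1.
  7 = 2*3 + 1, so a_3 = 2.
  3 = 3*1 + 0, so a_4 = 3.
The remainder reaches 0 after 5 divisions, so the expansion has 5 partial quotients, read off in order.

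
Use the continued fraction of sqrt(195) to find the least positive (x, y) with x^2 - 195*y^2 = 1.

(x, y) = (14, 1)

First expand sqrt(195) as a continued fraction. With x_i = (sqrt(195) + m_i)/d_i and (m_0, d_0) = (0, 1): a_0 = floor(sqrt(195)) = 13, since 13^2 = 169 <= 195 < 196 = 14^2.
Iterate m_{i+1} = d_i*a_i - m_i, d_{i+1} = (195 - m_{i+1}^2)/d_i, a_{i+1} = floor((a_0 + m_{i+1})/d_{i+1}):
  m_1 = 1*13 - 0 = 13, d_1 = (195 - 13^2)/1 = 26/1 = 26, a_1 = floor((13 + 13)/26) = 1.
  m_2 = 26*1 - 13 = 13, d_2 = (195 - 13^2)/26 = 26/26 = 1, a_2 = floor((13 + 13)/1) = 26.
  m_3 = 1*26 - 13 = 13, d_3 = (195 - 13^2)/1 = 26/1 = 26: (m_3, d_3) = (m_1, d_1) = (13, 26), so from here the quotients repeat a_1, a_2; the period length is 2.
So sqrt(195) = [13; (1, 26)] with period length k = 2.
k is even, so the fundamental solution of x^2 - 195y^2 = 1 is (p_{k-1}, q_{k-1}) = (p_1, q_1); compute convergents through index 1.
Convergents (p_i = a_i*p_{i-1} + p_{i-2}, q_i = a_i*q_{i-1} + q_{i-2} with p_{-2}=0, p_{-1}=1, q_{-2}=1, q_{-1}=0):
  i=0: a_0=13, p_0 = 13*1 + 0 = 13, q_0 = 13*0 + 1 = 1.
  i=1: a_1=1, p_1 = 1*13 + 1 = 14, q_1 = 1*1 + 0 = 1.
Check: 14^2 - 195*1^2 = 196 - 195 = 1, so (x, y) = (14, 1) solves the equation, and by the theorem it is the least positive solution.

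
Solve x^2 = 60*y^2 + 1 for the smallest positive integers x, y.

(x, y) = (31, 4)

First expand sqrt(60) as a continued fraction. With x_i = (sqrt(60) + m_i)/d_i and (m_0, d_0) = (0, 1): a_0 = floor(sqrt(60)) = 7, since 7^2 = 49 <= 60 < 64 = 8^2.
Iterate m_{i+1} = d_i*a_i - m_i, d_{i+1} = (60 - m_{i+1}^2)/d_i, a_{i+1} = floor((a_0 + m_{i+1})/d_{i+1}):
  m_1 = 1*7 - 0 = 7, d_1 = (60 - 7^2)/1 = 11/1 = 11, a_1 = floor((7 + 7)/11) = 1.
  m_2 = 11*1 - 7 = 4, d_2 = (60 - 4^2)/11 = 44/11 = 4, a_2 = floor((7 + 4)/4) = 2.
  m_3 = 4*2 - 4 = 4, d_3 = (60 - 4^2)/4 = 44/4 = 11, a_3 = floor((7 + 4)/11) = 1.
  m_4 = 11*1 - 4 = 7, d_4 = (60 - 7^2)/11 = 11/11 = 1, a_4 = floor((7 + 7)/1) = 14.
  m_5 = 1*14 - 7 = 7, d_5 = (60 - 7^2)/1 = 11/1 = 11: (m_5, d_5) = (m_1, d_1) = (7, 11), so from here the quotients repeat a_1, ..., a_4; the period length is 4.
So sqrt(60) = [7; (1, 2, 1, 14)] with period length k = 4.
k is even, so the fundamental solution of x^2 - 60y^2 = 1 is (p_{k-1}, q_{k-1}) = (p_3, q_3); compute convergents through index 3.
Convergents (p_i = a_i*p_{i-1} + p_{i-2}, q_i = a_i*q_{i-1} + q_{i-2} with p_{-2}=0, p_{-1}=1, q_{-2}=1, q_{-1}=0):
  i=0: a_0=7, p_0 = 7*1 + 0 = 7, q_0 = 7*0 + 1 = 1.
  i=1: a_1=1, p_1 = 1*7 + 1 = 8, q_1 = 1*1 + 0 = 1.
  i=2: a_2=2, p_2 = 2*8 + 7 = 23, q_2 = 2*1 + 1 = 3.
  i=3: a_3=1, p_3 = 1*23 + 8 = 31, q_3 = 1*3 + 1 = 4.
Check: 31^2 - 60*4^2 = 961 - 960 = 1, so (x, y) = (31, 4) solves the equation, and by the theorem it is the least positive solution.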